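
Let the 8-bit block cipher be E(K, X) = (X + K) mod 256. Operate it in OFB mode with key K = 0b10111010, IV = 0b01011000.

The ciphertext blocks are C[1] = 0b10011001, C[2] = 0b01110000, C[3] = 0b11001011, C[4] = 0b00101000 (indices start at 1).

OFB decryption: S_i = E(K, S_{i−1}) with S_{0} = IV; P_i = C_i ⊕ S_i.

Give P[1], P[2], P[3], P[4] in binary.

P[1]: S = E(K, 0b01011000) = 0b00010010; 0b10011001 ⊕ 0b00010010 = 0b10001011.
P[2]: S = E(K, 0b00010010) = 0b11001100; 0b01110000 ⊕ 0b11001100 = 0b10111100.
P[3]: S = E(K, 0b11001100) = 0b10000110; 0b11001011 ⊕ 0b10000110 = 0b01001101.
P[4]: S = E(K, 0b10000110) = 0b01000000; 0b00101000 ⊕ 0b01000000 = 0b01101000.

P[1] = 0b10001011, P[2] = 0b10111100, P[3] = 0b01001101, P[4] = 0b01101000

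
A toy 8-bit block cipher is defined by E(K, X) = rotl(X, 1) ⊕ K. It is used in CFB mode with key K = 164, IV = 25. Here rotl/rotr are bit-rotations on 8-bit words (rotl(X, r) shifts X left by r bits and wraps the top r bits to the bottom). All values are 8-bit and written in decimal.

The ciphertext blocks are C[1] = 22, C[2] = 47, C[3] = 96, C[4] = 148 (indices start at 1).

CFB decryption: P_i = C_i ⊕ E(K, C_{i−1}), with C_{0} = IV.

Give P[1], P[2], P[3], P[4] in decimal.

P[1]: E(K, 25) = 150; 22 ⊕ 150 = 128.
P[2]: E(K, 22) = 136; 47 ⊕ 136 = 167.
P[3]: E(K, 47) = 250; 96 ⊕ 250 = 154.
P[4]: E(K, 96) = 100; 148 ⊕ 100 = 240.

P[1] = 128, P[2] = 167, P[3] = 154, P[4] = 240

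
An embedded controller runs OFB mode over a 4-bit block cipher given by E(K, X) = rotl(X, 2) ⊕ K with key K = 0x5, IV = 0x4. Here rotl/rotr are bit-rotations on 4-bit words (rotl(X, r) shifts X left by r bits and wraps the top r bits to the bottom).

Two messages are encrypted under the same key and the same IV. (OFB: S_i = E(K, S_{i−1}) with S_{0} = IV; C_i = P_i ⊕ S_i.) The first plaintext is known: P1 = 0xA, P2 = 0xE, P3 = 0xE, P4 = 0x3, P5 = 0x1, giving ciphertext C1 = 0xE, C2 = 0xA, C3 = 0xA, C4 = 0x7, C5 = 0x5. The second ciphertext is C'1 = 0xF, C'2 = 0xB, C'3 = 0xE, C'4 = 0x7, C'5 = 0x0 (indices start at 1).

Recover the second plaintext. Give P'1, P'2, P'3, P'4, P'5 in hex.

P'1 = 0xB, P'2 = 0xF, P'3 = 0xA, P'4 = 0x3, P'5 = 0x4

In OFB with a reused IV, both messages share the same keystream S_i, so C_i ⊕ C'_i = P_i ⊕ P'_i and thus P'_i = P_i ⊕ C_i ⊕ C'_i.
P'1: 0xA ⊕ 0xE ⊕ 0xF = 0xB.
P'2: 0xE ⊕ 0xA ⊕ 0xB = 0xF.
P'3: 0xE ⊕ 0xA ⊕ 0xE = 0xA.
P'4: 0x3 ⊕ 0x7 ⊕ 0x7 = 0x3.
P'5: 0x1 ⊕ 0x5 ⊕ 0x0 = 0x4.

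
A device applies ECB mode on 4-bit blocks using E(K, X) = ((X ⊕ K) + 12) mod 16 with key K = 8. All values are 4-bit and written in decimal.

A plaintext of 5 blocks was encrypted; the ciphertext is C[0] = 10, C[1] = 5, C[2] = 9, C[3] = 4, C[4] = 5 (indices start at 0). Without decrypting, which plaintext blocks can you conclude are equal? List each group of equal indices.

P[1] = P[4]

ECB encrypts each block independently with the same key, so equal ciphertext blocks imply equal plaintext blocks.
C[1] = C[4] = 5, so P[1] = P[4].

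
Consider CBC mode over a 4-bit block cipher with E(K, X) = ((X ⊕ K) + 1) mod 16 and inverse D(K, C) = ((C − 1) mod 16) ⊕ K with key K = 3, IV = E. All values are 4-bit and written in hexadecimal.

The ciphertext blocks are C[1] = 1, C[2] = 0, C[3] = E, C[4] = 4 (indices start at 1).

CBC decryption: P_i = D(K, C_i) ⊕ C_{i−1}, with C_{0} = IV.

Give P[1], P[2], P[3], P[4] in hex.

P[1]: D(K, 1) = 3; 3 ⊕ E = D.
P[2]: D(K, 0) = C; C ⊕ 1 = D.
P[3]: D(K, E) = E; E ⊕ 0 = E.
P[4]: D(K, 4) = 0; 0 ⊕ E = E.

P[1] = D, P[2] = D, P[3] = E, P[4] = E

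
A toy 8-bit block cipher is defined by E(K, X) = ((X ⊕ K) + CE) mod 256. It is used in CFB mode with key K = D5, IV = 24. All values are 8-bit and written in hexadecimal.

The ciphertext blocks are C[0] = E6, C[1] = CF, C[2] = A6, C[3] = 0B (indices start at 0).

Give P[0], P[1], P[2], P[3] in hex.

CFB decryption: P_i = C_i ⊕ E(K, C_{i−1}), with C_{−1} = IV.
P[0]: E(K, 24) = BF; E6 ⊕ BF = 59.
P[1]: E(K, E6) = 01; CF ⊕ 01 = CE.
P[2]: E(K, CF) = E8; A6 ⊕ E8 = 4E.
P[3]: E(K, A6) = 41; 0B ⊕ 41 = 4A.

P[0] = 59, P[1] = CE, P[2] = 4E, P[3] = 4A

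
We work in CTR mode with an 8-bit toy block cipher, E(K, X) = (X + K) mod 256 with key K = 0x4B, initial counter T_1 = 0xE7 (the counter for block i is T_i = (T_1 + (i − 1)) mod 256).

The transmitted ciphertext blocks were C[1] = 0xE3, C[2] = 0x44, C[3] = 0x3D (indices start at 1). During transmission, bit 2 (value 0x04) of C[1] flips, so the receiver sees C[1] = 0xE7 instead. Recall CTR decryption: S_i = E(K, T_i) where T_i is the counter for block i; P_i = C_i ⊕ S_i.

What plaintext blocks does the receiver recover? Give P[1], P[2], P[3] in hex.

P[1] = 0xD5, P[2] = 0x77, P[3] = 0x09

Only C[1] changed, to 0xE7. In CTR, a change in C_i flips the same bit in P_i only; the keystream is unaffected. Decrypting the received ciphertext:
P[1]: T = 0xE7, S = E(K, T) = 0x32; 0xE7 ⊕ 0x32 = 0xD5.
P[2]: T = 0xE8, S = E(K, T) = 0x33; 0x44 ⊕ 0x33 = 0x77.
P[3]: T = 0xE9, S = E(K, T) = 0x34; 0x3D ⊕ 0x34 = 0x09.
Blocks that differ from the original plaintext: P[1].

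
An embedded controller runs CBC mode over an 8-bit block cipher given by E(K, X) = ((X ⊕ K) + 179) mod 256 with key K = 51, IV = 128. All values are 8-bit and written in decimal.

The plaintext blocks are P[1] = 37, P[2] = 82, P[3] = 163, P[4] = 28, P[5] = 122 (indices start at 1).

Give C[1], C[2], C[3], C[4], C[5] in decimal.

C[1] = 73, C[2] = 219, C[3] = 254, C[4] = 132, C[5] = 128

CBC encryption: C_i = E(K, P_i ⊕ C_{i−1}), with C_{0} = IV.
C[1]: P[1] ⊕ 128 = 165; E(K, 165) = 73.
C[2]: P[2] ⊕ 73 = 27; E(K, 27) = 219.
C[3]: P[3] ⊕ 219 = 120; E(K, 120) = 254.
C[4]: P[4] ⊕ 254 = 226; E(K, 226) = 132.
C[5]: P[5] ⊕ 132 = 254; E(K, 254) = 128.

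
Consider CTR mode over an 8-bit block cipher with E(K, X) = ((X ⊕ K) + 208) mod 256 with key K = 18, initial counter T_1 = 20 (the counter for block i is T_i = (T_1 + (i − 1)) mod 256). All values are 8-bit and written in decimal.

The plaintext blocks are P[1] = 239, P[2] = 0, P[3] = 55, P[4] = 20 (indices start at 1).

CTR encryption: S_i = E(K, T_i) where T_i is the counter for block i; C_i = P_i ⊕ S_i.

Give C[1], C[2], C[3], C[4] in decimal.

C[1] = 57, C[2] = 215, C[3] = 227, C[4] = 193

C[1]: T = 20, S = E(K, T) = 214; 239 ⊕ 214 = 57.
C[2]: T = 21, S = E(K, T) = 215; 0 ⊕ 215 = 215.
C[3]: T = 22, S = E(K, T) = 212; 55 ⊕ 212 = 227.
C[4]: T = 23, S = E(K, T) = 213; 20 ⊕ 213 = 193.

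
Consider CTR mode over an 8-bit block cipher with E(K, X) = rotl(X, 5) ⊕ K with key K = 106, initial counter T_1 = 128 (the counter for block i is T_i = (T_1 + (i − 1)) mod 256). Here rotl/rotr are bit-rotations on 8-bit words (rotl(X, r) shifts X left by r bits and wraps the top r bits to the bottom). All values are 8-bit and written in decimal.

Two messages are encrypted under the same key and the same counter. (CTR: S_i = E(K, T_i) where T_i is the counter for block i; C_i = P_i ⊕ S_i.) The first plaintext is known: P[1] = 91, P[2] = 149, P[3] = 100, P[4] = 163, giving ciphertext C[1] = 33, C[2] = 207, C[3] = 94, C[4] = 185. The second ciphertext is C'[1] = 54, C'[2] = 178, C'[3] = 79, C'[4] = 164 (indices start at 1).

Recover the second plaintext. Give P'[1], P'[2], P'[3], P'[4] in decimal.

P'[1] = 76, P'[2] = 232, P'[3] = 117, P'[4] = 190

In CTR with a reused counter, both messages share the same keystream S_i, so C_i ⊕ C'_i = P_i ⊕ P'_i and thus P'_i = P_i ⊕ C_i ⊕ C'_i.
P'[1]: 91 ⊕ 33 ⊕ 54 = 76.
P'[2]: 149 ⊕ 207 ⊕ 178 = 232.
P'[3]: 100 ⊕ 94 ⊕ 79 = 117.
P'[4]: 163 ⊕ 185 ⊕ 164 = 190.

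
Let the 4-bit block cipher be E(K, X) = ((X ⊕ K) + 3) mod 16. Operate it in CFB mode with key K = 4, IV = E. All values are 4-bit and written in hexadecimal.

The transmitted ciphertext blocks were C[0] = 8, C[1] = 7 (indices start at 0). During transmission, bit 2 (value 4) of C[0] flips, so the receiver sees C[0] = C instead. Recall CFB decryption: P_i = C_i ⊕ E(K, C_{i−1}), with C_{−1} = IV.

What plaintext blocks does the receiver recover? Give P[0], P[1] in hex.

Only C[0] changed, to C. In CFB, a change in C_i flips the same bit in P_i and garbles P_{i+1}. Decrypting the received ciphertext:
P[0]: E(K, E) = D; C ⊕ D = 1.
P[1]: E(K, C) = B; 7 ⊕ B = C.
Blocks that differ from the original plaintext: P[0], P[1].

P[0] = 1, P[1] = C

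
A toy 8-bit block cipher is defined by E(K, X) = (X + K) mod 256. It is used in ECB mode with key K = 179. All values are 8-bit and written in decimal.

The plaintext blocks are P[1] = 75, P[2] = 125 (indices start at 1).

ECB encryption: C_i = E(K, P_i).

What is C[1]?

C[1] = 254

C[1]: E(K, 75) = 254.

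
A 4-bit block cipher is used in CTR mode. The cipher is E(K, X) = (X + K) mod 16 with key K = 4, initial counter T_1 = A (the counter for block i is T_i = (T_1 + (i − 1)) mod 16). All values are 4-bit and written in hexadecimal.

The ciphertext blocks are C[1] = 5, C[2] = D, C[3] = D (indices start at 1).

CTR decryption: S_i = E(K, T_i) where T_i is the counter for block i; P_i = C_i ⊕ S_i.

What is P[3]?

P[3]: T = C, S = E(K, T) = 0; D ⊕ 0 = D.

P[3] = D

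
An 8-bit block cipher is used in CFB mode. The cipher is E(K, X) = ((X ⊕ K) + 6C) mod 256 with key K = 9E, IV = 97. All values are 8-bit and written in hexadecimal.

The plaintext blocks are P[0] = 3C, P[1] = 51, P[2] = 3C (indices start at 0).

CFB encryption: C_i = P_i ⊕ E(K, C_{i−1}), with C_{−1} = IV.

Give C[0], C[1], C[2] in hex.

C[0] = 49, C[1] = 12, C[2] = C4

C[0]: E(K, 97) = 75; 3C ⊕ 75 = 49.
C[1]: E(K, 49) = 43; 51 ⊕ 43 = 12.
C[2]: E(K, 12) = F8; 3C ⊕ F8 = C4.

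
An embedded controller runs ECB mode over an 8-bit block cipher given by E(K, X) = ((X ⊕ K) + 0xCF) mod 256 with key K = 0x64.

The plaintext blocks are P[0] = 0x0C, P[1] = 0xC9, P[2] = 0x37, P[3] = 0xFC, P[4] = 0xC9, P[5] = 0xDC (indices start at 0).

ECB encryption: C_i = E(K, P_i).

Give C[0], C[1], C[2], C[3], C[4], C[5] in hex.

C[0] = 0x37, C[1] = 0x7C, C[2] = 0x22, C[3] = 0x67, C[4] = 0x7C, C[5] = 0x87

C[0]: E(K, 0x0C) = 0x37.
C[1]: E(K, 0xC9) = 0x7C.
C[2]: E(K, 0x37) = 0x22.
C[3]: E(K, 0xFC) = 0x67.
C[4]: E(K, 0xC9) = 0x7C.
C[5]: E(K, 0xDC) = 0x87.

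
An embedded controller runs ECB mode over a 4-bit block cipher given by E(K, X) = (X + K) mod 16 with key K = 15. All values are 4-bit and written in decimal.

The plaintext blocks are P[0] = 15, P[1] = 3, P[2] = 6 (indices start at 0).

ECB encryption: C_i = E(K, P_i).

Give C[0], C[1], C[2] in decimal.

C[0] = 14, C[1] = 2, C[2] = 5

C[0]: E(K, 15) = 14.
C[1]: E(K, 3) = 2.
C[2]: E(K, 6) = 5.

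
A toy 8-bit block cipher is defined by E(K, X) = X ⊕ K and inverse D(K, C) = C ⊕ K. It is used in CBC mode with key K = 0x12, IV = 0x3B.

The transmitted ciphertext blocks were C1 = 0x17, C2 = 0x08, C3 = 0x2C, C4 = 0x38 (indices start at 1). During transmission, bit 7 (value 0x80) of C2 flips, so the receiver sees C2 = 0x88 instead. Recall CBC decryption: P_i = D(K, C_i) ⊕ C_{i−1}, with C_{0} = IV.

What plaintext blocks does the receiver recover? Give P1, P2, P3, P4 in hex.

P1 = 0x3E, P2 = 0x8D, P3 = 0xB6, P4 = 0x06

Only C2 changed, to 0x88. In CBC, a change in C_i garbles P_i and flips the same bit in P_{i+1}. Decrypting the received ciphertext:
P1: D(K, 0x17) = 0x05; 0x05 ⊕ 0x3B = 0x3E.
P2: D(K, 0x88) = 0x9A; 0x9A ⊕ 0x17 = 0x8D.
P3: D(K, 0x2C) = 0x3E; 0x3E ⊕ 0x88 = 0xB6.
P4: D(K, 0x38) = 0x2A; 0x2A ⊕ 0x2C = 0x06.
Blocks that differ from the original plaintext: P2, P3.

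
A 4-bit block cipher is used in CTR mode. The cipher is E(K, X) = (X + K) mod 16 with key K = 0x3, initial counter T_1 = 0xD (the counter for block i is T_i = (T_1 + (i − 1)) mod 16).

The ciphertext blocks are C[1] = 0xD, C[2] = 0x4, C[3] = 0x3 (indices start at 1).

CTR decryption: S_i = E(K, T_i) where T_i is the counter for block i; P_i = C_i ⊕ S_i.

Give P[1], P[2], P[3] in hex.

P[1]: T = 0xD, S = E(K, T) = 0x0; 0xD ⊕ 0x0 = 0xD.
P[2]: T = 0xE, S = E(K, T) = 0x1; 0x4 ⊕ 0x1 = 0x5.
P[3]: T = 0xF, S = E(K, T) = 0x2; 0x3 ⊕ 0x2 = 0x1.

P[1] = 0xD, P[2] = 0x5, P[3] = 0x1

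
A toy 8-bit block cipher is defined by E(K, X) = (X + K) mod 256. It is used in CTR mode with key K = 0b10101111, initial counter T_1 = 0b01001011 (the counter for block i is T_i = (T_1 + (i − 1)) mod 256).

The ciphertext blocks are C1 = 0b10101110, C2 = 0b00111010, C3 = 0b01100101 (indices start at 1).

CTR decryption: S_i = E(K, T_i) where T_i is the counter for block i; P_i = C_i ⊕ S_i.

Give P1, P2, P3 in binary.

P1: T = 0b01001011, S = E(K, T) = 0b11111010; 0b10101110 ⊕ 0b11111010 = 0b01010100.
P2: T = 0b01001100, S = E(K, T) = 0b11111011; 0b00111010 ⊕ 0b11111011 = 0b11000001.
P3: T = 0b01001101, S = E(K, T) = 0b11111100; 0b01100101 ⊕ 0b11111100 = 0b10011001.

P1 = 0b01010100, P2 = 0b11000001, P3 = 0b10011001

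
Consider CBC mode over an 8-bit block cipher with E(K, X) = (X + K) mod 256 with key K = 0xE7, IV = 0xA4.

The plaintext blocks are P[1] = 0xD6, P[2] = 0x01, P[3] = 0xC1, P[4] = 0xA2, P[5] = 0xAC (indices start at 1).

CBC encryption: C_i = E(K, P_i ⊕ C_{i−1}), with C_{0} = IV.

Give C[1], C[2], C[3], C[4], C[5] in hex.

C[1] = 0x59, C[2] = 0x3F, C[3] = 0xE5, C[4] = 0x2E, C[5] = 0x69

C[1]: P[1] ⊕ 0xA4 = 0x72; E(K, 0x72) = 0x59.
C[2]: P[2] ⊕ 0x59 = 0x58; E(K, 0x58) = 0x3F.
C[3]: P[3] ⊕ 0x3F = 0xFE; E(K, 0xFE) = 0xE5.
C[4]: P[4] ⊕ 0xE5 = 0x47; E(K, 0x47) = 0x2E.
C[5]: P[5] ⊕ 0x2E = 0x82; E(K, 0x82) = 0x69.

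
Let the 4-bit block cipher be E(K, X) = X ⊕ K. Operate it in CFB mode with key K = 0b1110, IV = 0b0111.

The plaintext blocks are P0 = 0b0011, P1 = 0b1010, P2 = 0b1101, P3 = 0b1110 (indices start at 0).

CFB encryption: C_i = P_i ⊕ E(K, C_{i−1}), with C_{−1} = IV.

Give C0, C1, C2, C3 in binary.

C0 = 0b1010, C1 = 0b1110, C2 = 0b1101, C3 = 0b1101

C0: E(K, 0b0111) = 0b1001; 0b0011 ⊕ 0b1001 = 0b1010.
C1: E(K, 0b1010) = 0b0100; 0b1010 ⊕ 0b0100 = 0b1110.
C2: E(K, 0b1110) = 0b0000; 0b1101 ⊕ 0b0000 = 0b1101.
C3: E(K, 0b1101) = 0b0011; 0b1110 ⊕ 0b0011 = 0b1101.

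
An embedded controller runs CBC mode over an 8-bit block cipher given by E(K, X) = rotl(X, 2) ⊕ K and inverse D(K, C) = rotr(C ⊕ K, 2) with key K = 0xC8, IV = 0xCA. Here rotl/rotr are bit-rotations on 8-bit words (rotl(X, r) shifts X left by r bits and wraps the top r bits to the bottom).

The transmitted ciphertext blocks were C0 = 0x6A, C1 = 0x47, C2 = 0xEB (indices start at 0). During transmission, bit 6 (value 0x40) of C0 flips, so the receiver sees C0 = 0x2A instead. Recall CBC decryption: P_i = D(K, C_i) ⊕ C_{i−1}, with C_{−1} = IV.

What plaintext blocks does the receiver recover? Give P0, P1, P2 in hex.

Only C0 changed, to 0x2A. In CBC, a change in C_i garbles P_i and flips the same bit in P_{i+1}. Decrypting the received ciphertext:
P0: D(K, 0x2A) = 0xB8; 0xB8 ⊕ 0xCA = 0x72.
P1: D(K, 0x47) = 0xE3; 0xE3 ⊕ 0x2A = 0xC9.
P2: D(K, 0xEB) = 0xC8; 0xC8 ⊕ 0x47 = 0x8F.
Blocks that differ from the original plaintext: P0, P1.

P0 = 0x72, P1 = 0xC9, P2 = 0x8F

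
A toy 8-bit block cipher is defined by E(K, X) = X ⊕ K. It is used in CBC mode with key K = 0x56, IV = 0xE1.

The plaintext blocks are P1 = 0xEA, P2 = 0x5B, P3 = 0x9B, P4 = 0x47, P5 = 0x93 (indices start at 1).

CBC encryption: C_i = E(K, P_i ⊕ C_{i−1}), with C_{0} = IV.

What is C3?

C3 = 0x9D

C1: P1 ⊕ 0xE1 = 0x0B; E(K, 0x0B) = 0x5D.
C2: P2 ⊕ 0x5D = 0x06; E(K, 0x06) = 0x50.
C3: P3 ⊕ 0x50 = 0xCB; E(K, 0xCB) = 0x9D.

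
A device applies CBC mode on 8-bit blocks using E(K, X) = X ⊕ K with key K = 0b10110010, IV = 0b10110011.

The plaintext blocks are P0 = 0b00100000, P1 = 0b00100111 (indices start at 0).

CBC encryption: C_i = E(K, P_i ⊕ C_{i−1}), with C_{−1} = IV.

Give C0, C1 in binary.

C0: P0 ⊕ 0b10110011 = 0b10010011; E(K, 0b10010011) = 0b00100001.
C1: P1 ⊕ 0b00100001 = 0b00000110; E(K, 0b00000110) = 0b10110100.

C0 = 0b00100001, C1 = 0b10110100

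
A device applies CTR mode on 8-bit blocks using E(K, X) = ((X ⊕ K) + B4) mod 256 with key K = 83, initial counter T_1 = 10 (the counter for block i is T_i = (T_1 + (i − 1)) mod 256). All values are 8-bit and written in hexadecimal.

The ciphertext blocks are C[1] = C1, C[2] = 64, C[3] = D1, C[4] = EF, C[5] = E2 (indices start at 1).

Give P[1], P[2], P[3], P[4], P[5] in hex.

CTR decryption: S_i = E(K, T_i) where T_i is the counter for block i; P_i = C_i ⊕ S_i.
P[1]: T = 10, S = E(K, T) = 47; C1 ⊕ 47 = 86.
P[2]: T = 11, S = E(K, T) = 46; 64 ⊕ 46 = 22.
P[3]: T = 12, S = E(K, T) = 45; D1 ⊕ 45 = 94.
P[4]: T = 13, S = E(K, T) = 44; EF ⊕ 44 = AB.
P[5]: T = 14, S = E(K, T) = 4B; E2 ⊕ 4B = A9.

P[1] = 86, P[2] = 22, P[3] = 94, P[4] = AB, P[5] = A9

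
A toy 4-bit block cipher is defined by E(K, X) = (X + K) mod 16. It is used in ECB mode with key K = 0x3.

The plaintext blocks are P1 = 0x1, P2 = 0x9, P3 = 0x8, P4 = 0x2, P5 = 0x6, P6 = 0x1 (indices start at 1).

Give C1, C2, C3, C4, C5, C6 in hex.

ECB encryption: C_i = E(K, P_i).
C1: E(K, 0x1) = 0x4.
C2: E(K, 0x9) = 0xC.
C3: E(K, 0x8) = 0xB.
C4: E(K, 0x2) = 0x5.
C5: E(K, 0x6) = 0x9.
C6: E(K, 0x1) = 0x4.

C1 = 0x4, C2 = 0xC, C3 = 0xB, C4 = 0x5, C5 = 0x9, C6 = 0x4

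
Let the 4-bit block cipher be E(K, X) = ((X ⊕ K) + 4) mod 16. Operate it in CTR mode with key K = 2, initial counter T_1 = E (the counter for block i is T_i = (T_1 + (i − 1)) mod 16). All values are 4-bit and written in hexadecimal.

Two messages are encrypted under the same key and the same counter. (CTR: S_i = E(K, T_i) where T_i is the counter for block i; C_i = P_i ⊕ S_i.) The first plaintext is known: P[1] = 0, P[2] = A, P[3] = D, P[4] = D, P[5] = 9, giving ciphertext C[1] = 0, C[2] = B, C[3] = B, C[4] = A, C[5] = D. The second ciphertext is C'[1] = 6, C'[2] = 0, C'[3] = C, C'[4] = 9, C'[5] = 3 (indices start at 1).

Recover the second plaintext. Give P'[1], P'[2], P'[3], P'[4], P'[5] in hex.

In CTR with a reused counter, both messages share the same keystream S_i, so C_i ⊕ C'_i = P_i ⊕ P'_i and thus P'_i = P_i ⊕ C_i ⊕ C'_i.
P'[1]: 0 ⊕ 0 ⊕ 6 = 6.
P'[2]: A ⊕ B ⊕ 0 = 1.
P'[3]: D ⊕ B ⊕ C = A.
P'[4]: D ⊕ A ⊕ 9 = E.
P'[5]: 9 ⊕ D ⊕ 3 = 7.

P'[1] = 6, P'[2] = 1, P'[3] = A, P'[4] = E, P'[5] = 7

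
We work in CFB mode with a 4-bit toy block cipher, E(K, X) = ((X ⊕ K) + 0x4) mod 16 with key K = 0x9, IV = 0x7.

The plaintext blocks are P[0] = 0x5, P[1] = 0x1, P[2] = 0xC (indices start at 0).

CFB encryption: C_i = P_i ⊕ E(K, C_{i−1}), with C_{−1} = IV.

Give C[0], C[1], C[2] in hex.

C[0] = 0x7, C[1] = 0x3, C[2] = 0x2

C[0]: E(K, 0x7) = 0x2; 0x5 ⊕ 0x2 = 0x7.
C[1]: E(K, 0x7) = 0x2; 0x1 ⊕ 0x2 = 0x3.
C[2]: E(K, 0x3) = 0xE; 0xC ⊕ 0xE = 0x2.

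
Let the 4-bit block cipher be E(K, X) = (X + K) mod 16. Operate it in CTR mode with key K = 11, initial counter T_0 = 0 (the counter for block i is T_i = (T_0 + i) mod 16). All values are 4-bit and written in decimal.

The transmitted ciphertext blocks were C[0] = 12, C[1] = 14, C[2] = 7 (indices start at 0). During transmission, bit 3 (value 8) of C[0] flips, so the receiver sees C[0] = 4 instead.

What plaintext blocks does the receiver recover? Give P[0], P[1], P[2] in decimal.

CTR decryption: S_i = E(K, T_i) where T_i is the counter for block i; P_i = C_i ⊕ S_i.
Only C[0] changed, to 4. In CTR, a change in C_i flips the same bit in P_i only; the keystream is unaffected. Decrypting the received ciphertext:
P[0]: T = 0, S = E(K, T) = 11; 4 ⊕ 11 = 15.
P[1]: T = 1, S = E(K, T) = 12; 14 ⊕ 12 = 2.
P[2]: T = 2, S = E(K, T) = 13; 7 ⊕ 13 = 10.
Blocks that differ from the original plaintext: P[0].

P[0] = 15, P[1] = 2, P[2] = 10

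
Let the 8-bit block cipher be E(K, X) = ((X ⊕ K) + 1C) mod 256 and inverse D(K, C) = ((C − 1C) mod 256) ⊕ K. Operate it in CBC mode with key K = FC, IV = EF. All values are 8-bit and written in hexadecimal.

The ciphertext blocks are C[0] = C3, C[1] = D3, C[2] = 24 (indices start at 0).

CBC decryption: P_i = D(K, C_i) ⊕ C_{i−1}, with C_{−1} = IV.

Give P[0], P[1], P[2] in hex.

P[0]: D(K, C3) = 5B; 5B ⊕ EF = B4.
P[1]: D(K, D3) = 4B; 4B ⊕ C3 = 88.
P[2]: D(K, 24) = F4; F4 ⊕ D3 = 27.

P[0] = B4, P[1] = 88, P[2] = 27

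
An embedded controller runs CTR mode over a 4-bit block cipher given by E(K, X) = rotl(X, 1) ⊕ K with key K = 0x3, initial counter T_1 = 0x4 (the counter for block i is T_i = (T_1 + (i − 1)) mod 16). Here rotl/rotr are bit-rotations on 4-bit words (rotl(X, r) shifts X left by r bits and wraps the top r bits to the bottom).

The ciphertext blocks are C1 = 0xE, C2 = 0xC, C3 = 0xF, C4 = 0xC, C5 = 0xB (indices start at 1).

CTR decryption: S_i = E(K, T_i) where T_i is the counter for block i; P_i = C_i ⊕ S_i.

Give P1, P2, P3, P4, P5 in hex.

P1: T = 0x4, S = E(K, T) = 0xB; 0xE ⊕ 0xB = 0x5.
P2: T = 0x5, S = E(K, T) = 0x9; 0xC ⊕ 0x9 = 0x5.
P3: T = 0x6, S = E(K, T) = 0xF; 0xF ⊕ 0xF = 0x0.
P4: T = 0x7, S = E(K, T) = 0xD; 0xC ⊕ 0xD = 0x1.
P5: T = 0x8, S = E(K, T) = 0x2; 0xB ⊕ 0x2 = 0x9.

P1 = 0x5, P2 = 0x5, P3 = 0x0, P4 = 0x1, P5 = 0x9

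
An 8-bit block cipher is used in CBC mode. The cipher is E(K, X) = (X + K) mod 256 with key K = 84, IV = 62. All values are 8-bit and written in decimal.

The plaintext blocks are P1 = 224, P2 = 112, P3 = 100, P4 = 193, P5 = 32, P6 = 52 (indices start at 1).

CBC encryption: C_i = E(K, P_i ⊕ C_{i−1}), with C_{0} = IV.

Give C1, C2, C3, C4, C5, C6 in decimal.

C1: P1 ⊕ 62 = 222; E(K, 222) = 50.
C2: P2 ⊕ 50 = 66; E(K, 66) = 150.
C3: P3 ⊕ 150 = 242; E(K, 242) = 70.
C4: P4 ⊕ 70 = 135; E(K, 135) = 219.
C5: P5 ⊕ 219 = 251; E(K, 251) = 79.
C6: P6 ⊕ 79 = 123; E(K, 123) = 207.

C1 = 50, C2 = 150, C3 = 70, C4 = 219, C5 = 79, C6 = 207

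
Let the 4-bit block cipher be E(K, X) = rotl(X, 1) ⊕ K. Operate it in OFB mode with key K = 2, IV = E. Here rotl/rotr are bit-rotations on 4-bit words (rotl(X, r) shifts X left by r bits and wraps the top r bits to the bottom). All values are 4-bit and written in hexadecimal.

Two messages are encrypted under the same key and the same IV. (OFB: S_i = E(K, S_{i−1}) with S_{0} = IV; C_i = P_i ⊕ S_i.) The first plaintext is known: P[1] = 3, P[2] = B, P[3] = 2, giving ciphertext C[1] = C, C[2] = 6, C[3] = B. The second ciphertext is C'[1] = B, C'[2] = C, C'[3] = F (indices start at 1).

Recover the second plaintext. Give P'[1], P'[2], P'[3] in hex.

In OFB with a reused IV, both messages share the same keystream S_i, so C_i ⊕ C'_i = P_i ⊕ P'_i and thus P'_i = P_i ⊕ C_i ⊕ C'_i.
P'[1]: 3 ⊕ C ⊕ B = 4.
P'[2]: B ⊕ 6 ⊕ C = 1.
P'[3]: 2 ⊕ B ⊕ F = 6.

P'[1] = 4, P'[2] = 1, P'[3] = 6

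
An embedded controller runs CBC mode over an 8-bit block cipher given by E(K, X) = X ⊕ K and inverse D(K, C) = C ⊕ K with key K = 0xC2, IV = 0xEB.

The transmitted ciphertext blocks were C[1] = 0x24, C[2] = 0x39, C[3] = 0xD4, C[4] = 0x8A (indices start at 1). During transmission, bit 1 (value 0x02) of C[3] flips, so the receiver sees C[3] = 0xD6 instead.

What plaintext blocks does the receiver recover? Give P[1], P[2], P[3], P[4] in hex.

CBC decryption: P_i = D(K, C_i) ⊕ C_{i−1}, with C_{0} = IV.
Only C[3] changed, to 0xD6. In CBC, a change in C_i garbles P_i and flips the same bit in P_{i+1}. Decrypting the received ciphertext:
P[1]: D(K, 0x24) = 0xE6; 0xE6 ⊕ 0xEB = 0x0D.
P[2]: D(K, 0x39) = 0xFB; 0xFB ⊕ 0x24 = 0xDF.
P[3]: D(K, 0xD6) = 0x14; 0x14 ⊕ 0x39 = 0x2D.
P[4]: D(K, 0x8A) = 0x48; 0x48 ⊕ 0xD6 = 0x9E.
Blocks that differ from the original plaintext: P[3], P[4].

P[1] = 0x0D, P[2] = 0xDF, P[3] = 0x2D, P[4] = 0x9E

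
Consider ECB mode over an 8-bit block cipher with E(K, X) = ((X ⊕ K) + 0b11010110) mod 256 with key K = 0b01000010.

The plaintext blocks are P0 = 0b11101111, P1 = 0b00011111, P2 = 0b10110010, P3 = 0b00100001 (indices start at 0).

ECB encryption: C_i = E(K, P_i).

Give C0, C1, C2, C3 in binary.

C0: E(K, 0b11101111) = 0b10000011.
C1: E(K, 0b00011111) = 0b00110011.
C2: E(K, 0b10110010) = 0b11000110.
C3: E(K, 0b00100001) = 0b00111001.

C0 = 0b10000011, C1 = 0b00110011, C2 = 0b11000110, C3 = 0b00111001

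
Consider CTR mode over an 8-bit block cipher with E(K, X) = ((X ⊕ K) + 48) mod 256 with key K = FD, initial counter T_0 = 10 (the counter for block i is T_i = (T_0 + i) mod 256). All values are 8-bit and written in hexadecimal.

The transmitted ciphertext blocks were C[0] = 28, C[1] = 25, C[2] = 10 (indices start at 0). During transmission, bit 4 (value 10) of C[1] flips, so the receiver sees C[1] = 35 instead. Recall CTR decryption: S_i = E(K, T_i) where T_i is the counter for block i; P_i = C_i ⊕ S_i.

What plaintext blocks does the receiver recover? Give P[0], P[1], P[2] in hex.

P[0] = 1D, P[1] = 01, P[2] = 27

Only C[1] changed, to 35. In CTR, a change in C_i flips the same bit in P_i only; the keystream is unaffected. Decrypting the received ciphertext:
P[0]: T = 10, S = E(K, T) = 35; 28 ⊕ 35 = 1D.
P[1]: T = 11, S = E(K, T) = 34; 35 ⊕ 34 = 01.
P[2]: T = 12, S = E(K, T) = 37; 10 ⊕ 37 = 27.
Blocks that differ from the original plaintext: P[1].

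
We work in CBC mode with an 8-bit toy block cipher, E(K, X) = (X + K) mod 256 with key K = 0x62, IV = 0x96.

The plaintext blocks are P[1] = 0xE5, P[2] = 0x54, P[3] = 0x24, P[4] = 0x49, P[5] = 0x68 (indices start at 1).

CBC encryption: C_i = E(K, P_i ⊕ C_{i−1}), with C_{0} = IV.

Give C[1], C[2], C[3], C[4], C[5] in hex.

C[1]: P[1] ⊕ 0x96 = 0x73; E(K, 0x73) = 0xD5.
C[2]: P[2] ⊕ 0xD5 = 0x81; E(K, 0x81) = 0xE3.
C[3]: P[3] ⊕ 0xE3 = 0xC7; E(K, 0xC7) = 0x29.
C[4]: P[4] ⊕ 0x29 = 0x60; E(K, 0x60) = 0xC2.
C[5]: P[5] ⊕ 0xC2 = 0xAA; E(K, 0xAA) = 0x0C.

C[1] = 0xD5, C[2] = 0xE3, C[3] = 0x29, C[4] = 0xC2, C[5] = 0x0C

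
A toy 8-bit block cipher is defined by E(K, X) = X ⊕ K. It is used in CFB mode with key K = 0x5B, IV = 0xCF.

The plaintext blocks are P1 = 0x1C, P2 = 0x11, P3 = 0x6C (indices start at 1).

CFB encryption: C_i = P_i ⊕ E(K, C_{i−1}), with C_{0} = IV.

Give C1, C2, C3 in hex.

C1: E(K, 0xCF) = 0x94; 0x1C ⊕ 0x94 = 0x88.
C2: E(K, 0x88) = 0xD3; 0x11 ⊕ 0xD3 = 0xC2.
C3: E(K, 0xC2) = 0x99; 0x6C ⊕ 0x99 = 0xF5.

C1 = 0x88, C2 = 0xC2, C3 = 0xF5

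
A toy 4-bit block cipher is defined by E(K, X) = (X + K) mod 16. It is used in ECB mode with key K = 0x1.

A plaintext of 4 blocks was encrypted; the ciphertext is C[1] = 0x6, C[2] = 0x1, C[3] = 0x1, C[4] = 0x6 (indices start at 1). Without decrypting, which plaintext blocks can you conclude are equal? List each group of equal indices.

P[1] = P[4]; P[2] = P[3]

ECB encrypts each block independently with the same key, so equal ciphertext blocks imply equal plaintext blocks.
C[1] = C[4] = 0x6, so P[1] = P[4].
C[2] = C[3] = 0x1, so P[2] = P[3].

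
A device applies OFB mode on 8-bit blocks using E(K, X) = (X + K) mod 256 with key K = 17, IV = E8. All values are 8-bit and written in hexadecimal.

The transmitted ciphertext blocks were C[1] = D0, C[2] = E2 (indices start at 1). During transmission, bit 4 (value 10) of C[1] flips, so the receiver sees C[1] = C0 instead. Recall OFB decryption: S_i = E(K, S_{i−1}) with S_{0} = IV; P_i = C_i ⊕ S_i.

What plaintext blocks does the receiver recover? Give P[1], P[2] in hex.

P[1] = 3F, P[2] = F4

Only C[1] changed, to C0. In OFB, a change in C_i flips the same bit in P_i only; the keystream is unaffected. Decrypting the received ciphertext:
P[1]: S = E(K, E8) = FF; C0 ⊕ FF = 3F.
P[2]: S = E(K, FF) = 16; E2 ⊕ 16 = F4.
Blocks that differ from the original plaintext: P[1].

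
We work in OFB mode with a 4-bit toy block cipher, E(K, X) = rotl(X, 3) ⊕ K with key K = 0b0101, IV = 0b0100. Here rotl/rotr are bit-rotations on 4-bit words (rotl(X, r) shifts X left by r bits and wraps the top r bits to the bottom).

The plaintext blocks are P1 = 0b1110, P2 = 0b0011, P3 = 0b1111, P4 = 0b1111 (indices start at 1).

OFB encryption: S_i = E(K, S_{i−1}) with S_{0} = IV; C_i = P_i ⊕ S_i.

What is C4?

C1: S = E(K, 0b0100) = 0b0111; 0b1110 ⊕ 0b0111 = 0b1001.
C2: S = E(K, 0b0111) = 0b1110; 0b0011 ⊕ 0b1110 = 0b1101.
C3: S = E(K, 0b1110) = 0b0010; 0b1111 ⊕ 0b0010 = 0b1101.
C4: S = E(K, 0b0010) = 0b0100; 0b1111 ⊕ 0b0100 = 0b1011.

C4 = 0b1011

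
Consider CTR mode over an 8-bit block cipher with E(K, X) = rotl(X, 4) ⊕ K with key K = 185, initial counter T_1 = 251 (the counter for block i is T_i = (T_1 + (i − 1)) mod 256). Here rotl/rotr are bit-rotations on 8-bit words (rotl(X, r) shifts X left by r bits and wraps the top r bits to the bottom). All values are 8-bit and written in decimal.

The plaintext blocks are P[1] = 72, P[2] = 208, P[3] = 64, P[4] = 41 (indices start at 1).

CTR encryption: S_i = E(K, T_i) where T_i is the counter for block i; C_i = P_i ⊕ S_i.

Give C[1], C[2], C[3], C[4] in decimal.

C[1] = 78, C[2] = 166, C[3] = 38, C[4] = 127

C[1]: T = 251, S = E(K, T) = 6; 72 ⊕ 6 = 78.
C[2]: T = 252, S = E(K, T) = 118; 208 ⊕ 118 = 166.
C[3]: T = 253, S = E(K, T) = 102; 64 ⊕ 102 = 38.
C[4]: T = 254, S = E(K, T) = 86; 41 ⊕ 86 = 127.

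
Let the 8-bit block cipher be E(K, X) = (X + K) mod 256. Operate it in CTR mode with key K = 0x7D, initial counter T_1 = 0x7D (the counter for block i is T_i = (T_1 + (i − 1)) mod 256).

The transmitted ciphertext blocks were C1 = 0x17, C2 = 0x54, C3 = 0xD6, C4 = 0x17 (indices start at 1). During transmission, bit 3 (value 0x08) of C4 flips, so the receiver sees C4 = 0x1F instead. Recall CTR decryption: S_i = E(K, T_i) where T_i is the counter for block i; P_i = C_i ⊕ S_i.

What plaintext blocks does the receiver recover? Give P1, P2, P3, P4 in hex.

P1 = 0xED, P2 = 0xAF, P3 = 0x2A, P4 = 0xE2

Only C4 changed, to 0x1F. In CTR, a change in C_i flips the same bit in P_i only; the keystream is unaffected. Decrypting the received ciphertext:
P1: T = 0x7D, S = E(K, T) = 0xFA; 0x17 ⊕ 0xFA = 0xED.
P2: T = 0x7E, S = E(K, T) = 0xFB; 0x54 ⊕ 0xFB = 0xAF.
P3: T = 0x7F, S = E(K, T) = 0xFC; 0xD6 ⊕ 0xFC = 0x2A.
P4: T = 0x80, S = E(K, T) = 0xFD; 0x1F ⊕ 0xFD = 0xE2.
Blocks that differ from the original plaintext: P4.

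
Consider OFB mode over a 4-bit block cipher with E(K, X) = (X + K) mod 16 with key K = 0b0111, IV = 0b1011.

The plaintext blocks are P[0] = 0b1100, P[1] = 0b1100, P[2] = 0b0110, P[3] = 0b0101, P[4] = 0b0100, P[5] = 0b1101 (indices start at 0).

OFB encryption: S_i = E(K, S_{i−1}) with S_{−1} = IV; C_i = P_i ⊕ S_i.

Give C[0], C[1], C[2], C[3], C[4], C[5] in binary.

C[0] = 0b1110, C[1] = 0b0101, C[2] = 0b0110, C[3] = 0b0010, C[4] = 0b1010, C[5] = 0b1000

C[0]: S = E(K, 0b1011) = 0b0010; 0b1100 ⊕ 0b0010 = 0b1110.
C[1]: S = E(K, 0b0010) = 0b1001; 0b1100 ⊕ 0b1001 = 0b0101.
C[2]: S = E(K, 0b1001) = 0b0000; 0b0110 ⊕ 0b0000 = 0b0110.
C[3]: S = E(K, 0b0000) = 0b0111; 0b0101 ⊕ 0b0111 = 0b0010.
C[4]: S = E(K, 0b0111) = 0b1110; 0b0100 ⊕ 0b1110 = 0b1010.
C[5]: S = E(K, 0b1110) = 0b0101; 0b1101 ⊕ 0b0101 = 0b1000.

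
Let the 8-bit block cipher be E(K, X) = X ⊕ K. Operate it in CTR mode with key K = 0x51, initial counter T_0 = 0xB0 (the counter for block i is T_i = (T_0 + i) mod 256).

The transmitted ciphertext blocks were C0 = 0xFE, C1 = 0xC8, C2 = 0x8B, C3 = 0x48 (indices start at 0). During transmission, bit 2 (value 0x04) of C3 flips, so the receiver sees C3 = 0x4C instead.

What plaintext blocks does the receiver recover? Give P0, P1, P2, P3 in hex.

CTR decryption: S_i = E(K, T_i) where T_i is the counter for block i; P_i = C_i ⊕ S_i.
Only C3 changed, to 0x4C. In CTR, a change in C_i flips the same bit in P_i only; the keystream is unaffected. Decrypting the received ciphertext:
P0: T = 0xB0, S = E(K, T) = 0xE1; 0xFE ⊕ 0xE1 = 0x1F.
P1: T = 0xB1, S = E(K, T) = 0xE0; 0xC8 ⊕ 0xE0 = 0x28.
P2: T = 0xB2, S = E(K, T) = 0xE3; 0x8B ⊕ 0xE3 = 0x68.
P3: T = 0xB3, S = E(K, T) = 0xE2; 0x4C ⊕ 0xE2 = 0xAE.
Blocks that differ from the original plaintext: P3.

P0 = 0x1F, P1 = 0x28, P2 = 0x68, P3 = 0xAE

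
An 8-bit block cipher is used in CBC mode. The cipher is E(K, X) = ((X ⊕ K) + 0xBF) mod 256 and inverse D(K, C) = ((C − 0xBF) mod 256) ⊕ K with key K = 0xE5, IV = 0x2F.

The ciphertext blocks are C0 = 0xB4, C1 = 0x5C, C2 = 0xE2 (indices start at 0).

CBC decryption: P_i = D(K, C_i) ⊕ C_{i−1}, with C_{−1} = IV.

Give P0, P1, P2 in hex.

P0: D(K, 0xB4) = 0x10; 0x10 ⊕ 0x2F = 0x3F.
P1: D(K, 0x5C) = 0x78; 0x78 ⊕ 0xB4 = 0xCC.
P2: D(K, 0xE2) = 0xC6; 0xC6 ⊕ 0x5C = 0x9A.

P0 = 0x3F, P1 = 0xCC, P2 = 0x9A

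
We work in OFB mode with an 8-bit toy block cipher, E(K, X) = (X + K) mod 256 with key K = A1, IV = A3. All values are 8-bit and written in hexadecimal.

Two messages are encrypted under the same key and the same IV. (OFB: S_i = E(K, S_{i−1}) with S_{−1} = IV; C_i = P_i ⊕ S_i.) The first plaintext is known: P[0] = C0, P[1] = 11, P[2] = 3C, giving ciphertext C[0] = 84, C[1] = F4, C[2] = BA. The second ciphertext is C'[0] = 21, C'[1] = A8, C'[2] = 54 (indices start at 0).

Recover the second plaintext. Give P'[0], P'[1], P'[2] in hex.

P'[0] = 65, P'[1] = 4D, P'[2] = D2

In OFB with a reused IV, both messages share the same keystream S_i, so C_i ⊕ C'_i = P_i ⊕ P'_i and thus P'_i = P_i ⊕ C_i ⊕ C'_i.
P'[0]: C0 ⊕ 84 ⊕ 21 = 65.
P'[1]: 11 ⊕ F4 ⊕ A8 = 4D.
P'[2]: 3C ⊕ BA ⊕ 54 = D2.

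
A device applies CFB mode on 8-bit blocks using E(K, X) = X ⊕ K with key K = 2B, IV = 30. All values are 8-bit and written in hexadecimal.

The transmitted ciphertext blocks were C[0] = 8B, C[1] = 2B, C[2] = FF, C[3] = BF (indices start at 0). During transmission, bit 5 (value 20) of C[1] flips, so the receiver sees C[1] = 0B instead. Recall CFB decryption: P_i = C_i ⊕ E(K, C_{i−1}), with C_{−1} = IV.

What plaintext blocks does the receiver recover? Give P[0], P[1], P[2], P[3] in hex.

P[0] = 90, P[1] = AB, P[2] = DF, P[3] = 6B

Only C[1] changed, to 0B. In CFB, a change in C_i flips the same bit in P_i and garbles P_{i+1}. Decrypting the received ciphertext:
P[0]: E(K, 30) = 1B; 8B ⊕ 1B = 90.
P[1]: E(K, 8B) = A0; 0B ⊕ A0 = AB.
P[2]: E(K, 0B) = 20; FF ⊕ 20 = DF.
P[3]: E(K, FF) = D4; BF ⊕ D4 = 6B.
Blocks that differ from the original plaintext: P[1], P[2].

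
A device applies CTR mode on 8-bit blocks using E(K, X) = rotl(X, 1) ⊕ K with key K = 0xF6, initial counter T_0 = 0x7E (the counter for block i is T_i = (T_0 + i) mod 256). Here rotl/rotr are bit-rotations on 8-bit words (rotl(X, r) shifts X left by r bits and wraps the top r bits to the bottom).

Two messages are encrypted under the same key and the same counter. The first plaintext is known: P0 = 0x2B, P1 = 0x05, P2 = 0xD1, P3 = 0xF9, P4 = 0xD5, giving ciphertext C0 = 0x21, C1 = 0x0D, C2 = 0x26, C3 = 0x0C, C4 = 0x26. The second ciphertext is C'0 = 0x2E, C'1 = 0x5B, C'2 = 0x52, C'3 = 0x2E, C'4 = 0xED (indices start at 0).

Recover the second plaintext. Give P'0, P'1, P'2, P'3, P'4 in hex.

In CTR with a reused counter, both messages share the same keystream S_i, so C_i ⊕ C'_i = P_i ⊕ P'_i and thus P'_i = P_i ⊕ C_i ⊕ C'_i.
P'0: 0x2B ⊕ 0x21 ⊕ 0x2E = 0x24.
P'1: 0x05 ⊕ 0x0D ⊕ 0x5B = 0x53.
P'2: 0xD1 ⊕ 0x26 ⊕ 0x52 = 0xA5.
P'3: 0xF9 ⊕ 0x0C ⊕ 0x2E = 0xDB.
P'4: 0xD5 ⊕ 0x26 ⊕ 0xED = 0x1E.

P'0 = 0x24, P'1 = 0x53, P'2 = 0xA5, P'3 = 0xDB, P'4 = 0x1E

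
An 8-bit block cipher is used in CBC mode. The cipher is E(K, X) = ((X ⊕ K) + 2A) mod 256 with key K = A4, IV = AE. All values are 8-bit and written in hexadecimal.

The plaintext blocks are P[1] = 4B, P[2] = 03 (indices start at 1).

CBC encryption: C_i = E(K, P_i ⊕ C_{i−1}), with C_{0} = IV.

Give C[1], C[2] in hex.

C[1]: P[1] ⊕ AE = E5; E(K, E5) = 6B.
C[2]: P[2] ⊕ 6B = 68; E(K, 68) = F6.

C[1] = 6B, C[2] = F6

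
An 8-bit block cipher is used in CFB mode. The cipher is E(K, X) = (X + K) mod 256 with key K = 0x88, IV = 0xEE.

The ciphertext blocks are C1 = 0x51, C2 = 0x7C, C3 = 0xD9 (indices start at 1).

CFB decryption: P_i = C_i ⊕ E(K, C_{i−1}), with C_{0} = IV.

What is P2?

P2: E(K, 0x51) = 0xD9; 0x7C ⊕ 0xD9 = 0xA5.

P2 = 0xA5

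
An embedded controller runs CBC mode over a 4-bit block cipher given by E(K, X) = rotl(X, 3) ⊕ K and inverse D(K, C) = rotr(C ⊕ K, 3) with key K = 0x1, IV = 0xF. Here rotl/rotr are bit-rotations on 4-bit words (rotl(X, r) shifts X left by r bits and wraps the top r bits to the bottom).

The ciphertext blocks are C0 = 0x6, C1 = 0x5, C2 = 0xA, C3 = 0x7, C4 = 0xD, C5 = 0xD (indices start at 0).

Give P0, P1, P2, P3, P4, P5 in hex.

P0 = 0x1, P1 = 0xE, P2 = 0x2, P3 = 0x6, P4 = 0xE, P5 = 0x4

CBC decryption: P_i = D(K, C_i) ⊕ C_{i−1}, with C_{−1} = IV.
P0: D(K, 0x6) = 0xE; 0xE ⊕ 0xF = 0x1.
P1: D(K, 0x5) = 0x8; 0x8 ⊕ 0x6 = 0xE.
P2: D(K, 0xA) = 0x7; 0x7 ⊕ 0x5 = 0x2.
P3: D(K, 0x7) = 0xC; 0xC ⊕ 0xA = 0x6.
P4: D(K, 0xD) = 0x9; 0x9 ⊕ 0x7 = 0xE.
P5: D(K, 0xD) = 0x9; 0x9 ⊕ 0xD = 0x4.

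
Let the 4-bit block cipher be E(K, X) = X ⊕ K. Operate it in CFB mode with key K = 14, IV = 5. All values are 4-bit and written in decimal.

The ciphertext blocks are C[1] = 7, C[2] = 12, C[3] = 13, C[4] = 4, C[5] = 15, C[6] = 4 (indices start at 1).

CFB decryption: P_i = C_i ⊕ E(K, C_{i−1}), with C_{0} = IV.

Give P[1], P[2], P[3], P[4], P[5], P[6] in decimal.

P[1] = 12, P[2] = 5, P[3] = 15, P[4] = 7, P[5] = 5, P[6] = 5

P[1]: E(K, 5) = 11; 7 ⊕ 11 = 12.
P[2]: E(K, 7) = 9; 12 ⊕ 9 = 5.
P[3]: E(K, 12) = 2; 13 ⊕ 2 = 15.
P[4]: E(K, 13) = 3; 4 ⊕ 3 = 7.
P[5]: E(K, 4) = 10; 15 ⊕ 10 = 5.
P[6]: E(K, 15) = 1; 4 ⊕ 1 = 5.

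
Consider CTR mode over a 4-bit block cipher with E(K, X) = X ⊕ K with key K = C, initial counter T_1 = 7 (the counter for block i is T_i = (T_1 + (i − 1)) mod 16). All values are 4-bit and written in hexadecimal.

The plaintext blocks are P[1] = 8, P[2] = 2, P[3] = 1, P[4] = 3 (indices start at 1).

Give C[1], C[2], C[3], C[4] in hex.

C[1] = 3, C[2] = 6, C[3] = 4, C[4] = 5

CTR encryption: S_i = E(K, T_i) where T_i is the counter for block i; C_i = P_i ⊕ S_i.
C[1]: T = 7, S = E(K, T) = B; 8 ⊕ B = 3.
C[2]: T = 8, S = E(K, T) = 4; 2 ⊕ 4 = 6.
C[3]: T = 9, S = E(K, T) = 5; 1 ⊕ 5 = 4.
C[4]: T = A, S = E(K, T) = 6; 3 ⊕ 6 = 5.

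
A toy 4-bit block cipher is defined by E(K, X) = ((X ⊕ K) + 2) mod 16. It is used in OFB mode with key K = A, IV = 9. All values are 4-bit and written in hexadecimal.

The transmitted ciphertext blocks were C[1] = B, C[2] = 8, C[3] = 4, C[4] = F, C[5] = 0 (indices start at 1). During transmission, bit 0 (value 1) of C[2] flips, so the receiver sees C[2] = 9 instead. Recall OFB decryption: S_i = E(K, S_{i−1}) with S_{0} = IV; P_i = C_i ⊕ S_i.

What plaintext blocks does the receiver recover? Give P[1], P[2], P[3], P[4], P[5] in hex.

P[1] = E, P[2] = 8, P[3] = 9, P[4] = 6, P[5] = 5

Only C[2] changed, to 9. In OFB, a change in C_i flips the same bit in P_i only; the keystream is unaffected. Decrypting the received ciphertext:
P[1]: S = E(K, 9) = 5; B ⊕ 5 = E.
P[2]: S = E(K, 5) = 1; 9 ⊕ 1 = 8.
P[3]: S = E(K, 1) = D; 4 ⊕ D = 9.
P[4]: S = E(K, D) = 9; F ⊕ 9 = 6.
P[5]: S = E(K, 9) = 5; 0 ⊕ 5 = 5.
Blocks that differ from the original plaintext: P[2].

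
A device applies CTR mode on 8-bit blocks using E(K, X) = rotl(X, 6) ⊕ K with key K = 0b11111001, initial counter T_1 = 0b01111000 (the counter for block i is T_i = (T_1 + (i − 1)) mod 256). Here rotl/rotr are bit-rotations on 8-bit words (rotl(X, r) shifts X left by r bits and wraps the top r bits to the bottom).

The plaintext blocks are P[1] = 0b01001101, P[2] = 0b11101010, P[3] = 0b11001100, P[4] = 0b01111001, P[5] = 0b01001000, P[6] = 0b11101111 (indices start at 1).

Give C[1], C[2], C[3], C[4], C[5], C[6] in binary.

C[1] = 0b10101010, C[2] = 0b01001101, C[3] = 0b10101011, C[4] = 0b01011110, C[5] = 0b10101110, C[6] = 0b01001001

CTR encryption: S_i = E(K, T_i) where T_i is the counter for block i; C_i = P_i ⊕ S_i.
C[1]: T = 0b01111000, S = E(K, T) = 0b11100111; 0b01001101 ⊕ 0b11100111 = 0b10101010.
C[2]: T = 0b01111001, S = E(K, T) = 0b10100111; 0b11101010 ⊕ 0b10100111 = 0b01001101.
C[3]: T = 0b01111010, S = E(K, T) = 0b01100111; 0b11001100 ⊕ 0b01100111 = 0b10101011.
C[4]: T = 0b01111011, S = E(K, T) = 0b00100111; 0b01111001 ⊕ 0b00100111 = 0b01011110.
C[5]: T = 0b01111100, S = E(K, T) = 0b11100110; 0b01001000 ⊕ 0b11100110 = 0b10101110.
C[6]: T = 0b01111101, S = E(K, T) = 0b10100110; 0b11101111 ⊕ 0b10100110 = 0b01001001.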